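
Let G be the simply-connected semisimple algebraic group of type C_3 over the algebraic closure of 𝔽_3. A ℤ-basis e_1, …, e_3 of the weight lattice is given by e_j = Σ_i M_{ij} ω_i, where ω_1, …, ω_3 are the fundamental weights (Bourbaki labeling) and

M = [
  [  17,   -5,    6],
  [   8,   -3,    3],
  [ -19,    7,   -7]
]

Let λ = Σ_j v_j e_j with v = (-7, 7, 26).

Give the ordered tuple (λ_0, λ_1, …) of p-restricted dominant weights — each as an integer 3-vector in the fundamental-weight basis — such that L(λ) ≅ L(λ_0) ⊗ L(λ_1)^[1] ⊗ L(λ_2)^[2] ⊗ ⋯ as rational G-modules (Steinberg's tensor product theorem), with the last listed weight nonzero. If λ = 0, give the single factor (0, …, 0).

((2, 1, 0),)

Compute c_i = Σ_j M_{ij} v_j with v = (-7, 7, 26):
  c_1 = (17)·(-7) + (-5)·(7) + (6)·(26) = 2
  c_2 = (8)·(-7) + (-3)·(7) + (3)·(26) = 1
  c_3 = (-19)·(-7) + (7)·(7) + (-7)·(26) = 0
p = 3; digits c_i = Σ_j d_{ij}·3^j, 0 ≤ d_{ij} < 3:
  c_1 = 2 = 2·3^0
  c_2 = 1 = 1·3^0
  c_3 = 0
λ_0 = (2, 1, 0)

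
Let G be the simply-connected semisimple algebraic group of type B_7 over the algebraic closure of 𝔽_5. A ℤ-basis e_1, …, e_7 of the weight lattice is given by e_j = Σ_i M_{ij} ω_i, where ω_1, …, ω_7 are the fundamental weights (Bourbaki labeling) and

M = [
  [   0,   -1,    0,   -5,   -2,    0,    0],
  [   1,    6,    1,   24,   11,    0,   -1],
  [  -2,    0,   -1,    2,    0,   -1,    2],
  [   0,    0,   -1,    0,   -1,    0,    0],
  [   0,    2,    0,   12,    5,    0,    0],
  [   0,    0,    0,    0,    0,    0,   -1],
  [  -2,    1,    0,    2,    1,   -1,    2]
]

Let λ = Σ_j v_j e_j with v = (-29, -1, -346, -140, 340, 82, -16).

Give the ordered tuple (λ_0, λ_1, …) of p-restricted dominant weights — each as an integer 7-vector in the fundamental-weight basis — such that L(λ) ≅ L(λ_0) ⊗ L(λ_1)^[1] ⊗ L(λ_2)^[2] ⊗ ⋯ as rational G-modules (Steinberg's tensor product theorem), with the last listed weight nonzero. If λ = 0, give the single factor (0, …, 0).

Change of basis e → ω: c = M·v where v = (-29, -1, -346, -140, 340, 82, -16):
  c_1 = (0)·(-29) + (-1)·(-1) + (0)·(-346) + (-5)·(-140) + (-2)·(340) + 0·82 + (0)·(-16) = 21
  c_2 = (1)·(-29) + (6)·(-1) + (1)·(-346) + (24)·(-140) + 11·340 + 0·82 + (-1)·(-16) = 15
  c_3 = (-2)·(-29) + (0)·(-1) + (-1)·(-346) + (2)·(-140) + 0·340 + (-1)·(82) + (2)·(-16) = 10
  c_4 = (0)·(-29) + (0)·(-1) + (-1)·(-346) + (0)·(-140) + (-1)·(340) + 0·82 + (0)·(-16) = 6
  c_5 = (0)·(-29) + (2)·(-1) + (0)·(-346) + (12)·(-140) + 5·340 + 0·82 + (0)·(-16) = 18
  c_6 = (0)·(-29) + (0)·(-1) + (0)·(-346) + (0)·(-140) + 0·340 + 0·82 + (-1)·(-16) = 16
  c_7 = (-2)·(-29) + (1)·(-1) + (0)·(-346) + (2)·(-140) + 1·340 + (-1)·(82) + (2)·(-16) = 3
Expand coordinatewise in base 5:
  c_1 = 21 = 1·5^0 + 4·5^1
  c_2 = 15 = 0·5^0 + 3·5^1
  c_3 = 10 = 0·5^0 + 2·5^1
  c_4 = 6 = 1·5^0 + 1·5^1
  c_5 = 18 = 3·5^0 + 3·5^1
  c_6 = 16 = 1·5^0 + 3·5^1
  c_7 = 3 = 3·5^0
λ_0 = (1, 0, 0, 1, 3, 1, 3)
λ_1 = (4, 3, 2, 1, 3, 3, 0)

((1, 0, 0, 1, 3, 1, 3), (4, 3, 2, 1, 3, 3, 0))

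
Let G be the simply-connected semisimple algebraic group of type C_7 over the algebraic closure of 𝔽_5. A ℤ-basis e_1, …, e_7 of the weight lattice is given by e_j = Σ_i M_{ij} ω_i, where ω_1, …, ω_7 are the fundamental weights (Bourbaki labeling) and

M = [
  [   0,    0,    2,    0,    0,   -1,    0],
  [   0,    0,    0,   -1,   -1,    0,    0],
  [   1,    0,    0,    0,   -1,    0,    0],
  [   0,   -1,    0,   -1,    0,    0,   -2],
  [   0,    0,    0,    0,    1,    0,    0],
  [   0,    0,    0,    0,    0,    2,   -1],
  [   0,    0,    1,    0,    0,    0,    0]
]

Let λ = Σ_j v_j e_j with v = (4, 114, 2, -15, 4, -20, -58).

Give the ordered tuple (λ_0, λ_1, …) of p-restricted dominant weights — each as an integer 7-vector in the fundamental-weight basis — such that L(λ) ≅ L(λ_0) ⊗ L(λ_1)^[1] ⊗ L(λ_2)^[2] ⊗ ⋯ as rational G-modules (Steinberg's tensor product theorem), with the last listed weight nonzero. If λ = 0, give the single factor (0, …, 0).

Change of basis e → ω: c = M·v where v = (4, 114, 2, -15, 4, -20, -58):
  c_1 = (0)·(4) + (0)·(114) + (2)·(2) + (0)·(-15) + (0)·(4) + (-1)·(-20) + (0)·(-58) = 24
  c_2 = (0)·(4) + (0)·(114) + (0)·(2) + (-1)·(-15) + (-1)·(4) + (0)·(-20) + (0)·(-58) = 11
  c_3 = (1)·(4) + (0)·(114) + (0)·(2) + (0)·(-15) + (-1)·(4) + (0)·(-20) + (0)·(-58) = 0
  c_4 = (0)·(4) + (-1)·(114) + (0)·(2) + (-1)·(-15) + (0)·(4) + (0)·(-20) + (-2)·(-58) = 17
  c_5 = (0)·(4) + (0)·(114) + (0)·(2) + (0)·(-15) + (1)·(4) + (0)·(-20) + (0)·(-58) = 4
  c_6 = (0)·(4) + (0)·(114) + (0)·(2) + (0)·(-15) + (0)·(4) + (2)·(-20) + (-1)·(-58) = 18
  c_7 = (0)·(4) + (0)·(114) + (1)·(2) + (0)·(-15) + (0)·(4) + (0)·(-20) + (0)·(-58) = 2
p = 5; digits c_i = Σ_j d_{ij}·5^j, 0 ≤ d_{ij} < 5:
  c_1 = 24 = 4·5^0 + 4·5^1
  c_2 = 11 = 1·5^0 + 2·5^1
  c_3 = 0
  c_4 = 17 = 2·5^0 + 3·5^1
  c_5 = 4 = 4·5^0
  c_6 = 18 = 3·5^0 + 3·5^1
  c_7 = 2 = 2·5^0
p-restricted factor λ_0 = (4, 1, 0, 2, 4, 3, 2)
p-restricted factor λ_1 = (4, 2, 0, 3, 0, 3, 0)

((4, 1, 0, 2, 4, 3, 2), (4, 2, 0, 3, 0, 3, 0))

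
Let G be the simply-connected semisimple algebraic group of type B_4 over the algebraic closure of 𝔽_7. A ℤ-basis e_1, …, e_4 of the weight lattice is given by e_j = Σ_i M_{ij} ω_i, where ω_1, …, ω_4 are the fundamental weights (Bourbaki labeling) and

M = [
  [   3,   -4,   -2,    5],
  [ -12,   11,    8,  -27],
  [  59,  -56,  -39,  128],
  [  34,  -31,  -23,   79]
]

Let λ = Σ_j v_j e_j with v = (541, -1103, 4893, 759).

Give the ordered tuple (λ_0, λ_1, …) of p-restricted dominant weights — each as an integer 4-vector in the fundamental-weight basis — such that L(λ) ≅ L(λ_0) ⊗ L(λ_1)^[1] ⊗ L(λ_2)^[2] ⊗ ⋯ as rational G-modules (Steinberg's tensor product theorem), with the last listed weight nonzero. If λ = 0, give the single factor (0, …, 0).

ω-coordinates c = M·v, v = (541, -1103, 4893, 759):
  c_1 = (3)·(541) + (-4)·(-1103) + (-2)·(4893) + (5)·(759) = 44
  c_2 = (-12)·(541) + (11)·(-1103) + (8)·(4893) + (-27)·(759) = 26
  c_3 = (59)·(541) + (-56)·(-1103) + (-39)·(4893) + (128)·(759) = 12
  c_4 = (34)·(541) + (-31)·(-1103) + (-23)·(4893) + (79)·(759) = 9
p = 7; digits c_i = Σ_j d_{ij}·7^j, 0 ≤ d_{ij} < 7:
  c_1 = 44 = 2·7^0 + 6·7^1
  c_2 = 26 = 5·7^0 + 3·7^1
  c_3 = 12 = 5·7^0 + 1·7^1
  c_4 = 9 = 2·7^0 + 1·7^1
p-restricted factor λ_0 = (2, 5, 5, 2)
p-restricted factor λ_1 = (6, 3, 1, 1)

((2, 5, 5, 2), (6, 3, 1, 1))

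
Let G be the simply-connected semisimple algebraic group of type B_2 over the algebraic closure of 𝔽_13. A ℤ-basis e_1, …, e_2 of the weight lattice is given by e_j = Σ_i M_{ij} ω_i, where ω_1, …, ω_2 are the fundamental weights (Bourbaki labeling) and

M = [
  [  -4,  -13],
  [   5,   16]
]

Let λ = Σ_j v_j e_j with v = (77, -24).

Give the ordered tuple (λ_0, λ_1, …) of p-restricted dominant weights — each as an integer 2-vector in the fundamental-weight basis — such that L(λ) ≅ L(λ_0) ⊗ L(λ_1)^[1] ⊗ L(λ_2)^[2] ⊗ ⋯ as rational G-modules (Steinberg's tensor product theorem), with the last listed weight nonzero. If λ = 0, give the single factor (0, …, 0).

In the fundamental-weight basis, λ has coordinates c = M·v (v = (77, -24)):
  c_1 = -4*77 + -13*-24 = 4
  c_2 = 5*77 + 16*-24 = 1
Expand coordinatewise in base 13:
  c_1 = 4 = 4·13^0
  c_2 = 1 = 1·13^0
p-restricted factor λ_0 = (4, 1)

((4, 1),)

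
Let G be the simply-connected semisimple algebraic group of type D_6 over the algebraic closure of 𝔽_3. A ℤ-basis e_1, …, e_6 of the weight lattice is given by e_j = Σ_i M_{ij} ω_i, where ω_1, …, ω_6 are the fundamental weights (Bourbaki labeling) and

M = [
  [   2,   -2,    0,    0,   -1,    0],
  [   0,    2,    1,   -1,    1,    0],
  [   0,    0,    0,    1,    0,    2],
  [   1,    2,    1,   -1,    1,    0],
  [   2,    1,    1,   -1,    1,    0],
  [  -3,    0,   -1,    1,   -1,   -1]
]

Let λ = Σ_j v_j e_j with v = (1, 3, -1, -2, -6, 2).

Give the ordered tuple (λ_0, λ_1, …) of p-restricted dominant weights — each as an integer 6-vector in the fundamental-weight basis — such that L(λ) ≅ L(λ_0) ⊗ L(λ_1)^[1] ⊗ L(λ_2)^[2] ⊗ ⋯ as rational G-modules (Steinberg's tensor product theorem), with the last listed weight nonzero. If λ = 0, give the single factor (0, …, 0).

In the fundamental-weight basis, λ has coordinates c = M·v (v = (1, 3, -1, -2, -6, 2)):
  c_1 = (2)·(1) + (-2)·(3) + (0)·(-1) + (0)·(-2) + (-1)·(-6) + (0)·(2) = 2
  c_2 = (0)·(1) + (2)·(3) + (1)·(-1) + (-1)·(-2) + (1)·(-6) + (0)·(2) = 1
  c_3 = (0)·(1) + (0)·(3) + (0)·(-1) + (1)·(-2) + (0)·(-6) + (2)·(2) = 2
  c_4 = (1)·(1) + (2)·(3) + (1)·(-1) + (-1)·(-2) + (1)·(-6) + (0)·(2) = 2
  c_5 = (2)·(1) + (1)·(3) + (1)·(-1) + (-1)·(-2) + (1)·(-6) + (0)·(2) = 0
  c_6 = (-3)·(1) + (0)·(3) + (-1)·(-1) + (1)·(-2) + (-1)·(-6) + (-1)·(2) = 0
Writing each c_i in base p = 3:
  c_1 = 2 = 2·3^0
  c_2 = 1 = 1·3^0
  c_3 = 2 = 2·3^0
  c_4 = 2 = 2·3^0
  c_5 = 0
  c_6 = 0
λ_0 = (2, 1, 2, 2, 0, 0)

((2, 1, 2, 2, 0, 0),)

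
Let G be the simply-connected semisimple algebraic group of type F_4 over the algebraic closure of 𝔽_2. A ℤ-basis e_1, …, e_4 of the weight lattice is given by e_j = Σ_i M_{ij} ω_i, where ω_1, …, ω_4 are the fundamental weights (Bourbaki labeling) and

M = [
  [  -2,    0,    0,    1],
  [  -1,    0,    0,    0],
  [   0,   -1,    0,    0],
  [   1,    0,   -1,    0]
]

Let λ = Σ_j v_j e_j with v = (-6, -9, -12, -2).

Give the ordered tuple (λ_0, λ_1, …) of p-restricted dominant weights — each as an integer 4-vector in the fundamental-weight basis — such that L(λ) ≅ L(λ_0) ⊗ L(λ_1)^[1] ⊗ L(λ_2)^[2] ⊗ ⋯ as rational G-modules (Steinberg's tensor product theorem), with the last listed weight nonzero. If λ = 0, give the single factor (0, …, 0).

((0, 0, 1, 0), (1, 1, 0, 1), (0, 1, 0, 1), (1, 0, 1, 0))

ω-coordinates c = M·v, v = (-6, -9, -12, -2):
  c_1 = (-2)·(-6) + (0)·(-9) + (0)·(-12) + (1)·(-2) = 10
  c_2 = (-1)·(-6) + (0)·(-9) + (0)·(-12) + (0)·(-2) = 6
  c_3 = (0)·(-6) + (-1)·(-9) + (0)·(-12) + (0)·(-2) = 9
  c_4 = (1)·(-6) + (0)·(-9) + (-1)·(-12) + (0)·(-2) = 6
Base-2 expansion of each c_i:
  c_1 = 10 = 0·2^0 + 1·2^1 + 0·2^2 + 1·2^3
  c_2 = 6 = 0·2^0 + 1·2^1 + 1·2^2
  c_3 = 9 = 1·2^0 + 0·2^1 + 0·2^2 + 1·2^3
  c_4 = 6 = 0·2^0 + 1·2^1 + 1·2^2
λ_0 = (0, 0, 1, 0)
λ_1 = (1, 1, 0, 1)
λ_2 = (0, 1, 0, 1)
λ_3 = (1, 0, 1, 0)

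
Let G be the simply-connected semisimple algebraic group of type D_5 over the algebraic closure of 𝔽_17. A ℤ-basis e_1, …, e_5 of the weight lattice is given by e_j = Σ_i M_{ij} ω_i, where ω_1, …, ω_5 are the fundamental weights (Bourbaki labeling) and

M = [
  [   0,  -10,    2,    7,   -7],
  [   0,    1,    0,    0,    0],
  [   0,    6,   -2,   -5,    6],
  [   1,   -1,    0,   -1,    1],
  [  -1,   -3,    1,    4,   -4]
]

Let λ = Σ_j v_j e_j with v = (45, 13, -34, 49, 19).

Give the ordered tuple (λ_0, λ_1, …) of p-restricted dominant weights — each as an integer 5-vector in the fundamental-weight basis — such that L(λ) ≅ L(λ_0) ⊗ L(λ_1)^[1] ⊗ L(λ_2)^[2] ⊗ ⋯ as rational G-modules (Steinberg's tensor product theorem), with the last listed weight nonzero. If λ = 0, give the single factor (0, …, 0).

((12, 13, 15, 2, 2),)

Compute c_i = Σ_j M_{ij} v_j with v = (45, 13, -34, 49, 19):
  c_1 = (0)·(45) + (-10)·(13) + (2)·(-34) + (7)·(49) + (-7)·(19) = 12
  c_2 = (0)·(45) + (1)·(13) + (0)·(-34) + (0)·(49) + (0)·(19) = 13
  c_3 = (0)·(45) + (6)·(13) + (-2)·(-34) + (-5)·(49) + (6)·(19) = 15
  c_4 = (1)·(45) + (-1)·(13) + (0)·(-34) + (-1)·(49) + (1)·(19) = 2
  c_5 = (-1)·(45) + (-3)·(13) + (1)·(-34) + (4)·(49) + (-4)·(19) = 2
Base-17 expansion of each c_i:
  c_1 = 12 = 12·17^0
  c_2 = 13 = 13·17^0
  c_3 = 15 = 15·17^0
  c_4 = 2 = 2·17^0
  c_5 = 2 = 2·17^0
Factor λ_0 = (12, 13, 15, 2, 2)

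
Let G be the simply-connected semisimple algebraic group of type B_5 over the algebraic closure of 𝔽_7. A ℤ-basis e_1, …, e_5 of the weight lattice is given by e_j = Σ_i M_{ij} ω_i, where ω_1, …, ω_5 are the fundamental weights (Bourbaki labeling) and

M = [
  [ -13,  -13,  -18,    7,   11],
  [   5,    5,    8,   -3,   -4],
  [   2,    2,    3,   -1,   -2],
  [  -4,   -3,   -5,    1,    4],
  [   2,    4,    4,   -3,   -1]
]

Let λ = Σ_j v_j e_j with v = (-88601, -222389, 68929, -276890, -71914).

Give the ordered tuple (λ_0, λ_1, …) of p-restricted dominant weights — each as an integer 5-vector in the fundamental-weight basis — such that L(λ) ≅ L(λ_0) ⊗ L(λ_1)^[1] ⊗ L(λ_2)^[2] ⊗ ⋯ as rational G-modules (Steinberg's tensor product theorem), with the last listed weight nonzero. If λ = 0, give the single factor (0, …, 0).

((1, 1, 2, 2, 4), (0, 0, 5, 3, 2), (3, 5, 0, 4, 1), (2, 5, 2, 5, 3), (2, 5, 2, 4, 4), (4, 6, 0, 6, 6))

In the fundamental-weight basis, λ has coordinates c = M·v (v = (-88601, -222389, 68929, -276890, -71914)):
  c_1 = (-13)·(-88601) + (-13)·(-222389) + (-18)·(68929) + (7)·(-276890) + (11)·(-71914) = 72864
  c_2 = (5)·(-88601) + (5)·(-222389) + (8)·(68929) + (-3)·(-276890) + (-4)·(-71914) = 114808
  c_3 = (2)·(-88601) + (2)·(-222389) + (3)·(68929) + (-1)·(-276890) + (-2)·(-71914) = 5525
  c_4 = (-4)·(-88601) + (-3)·(-222389) + (-5)·(68929) + (1)·(-276890) + (4)·(-71914) = 112380
  c_5 = (2)·(-88601) + (4)·(-222389) + (4)·(68929) + (-3)·(-276890) + (-1)·(-71914) = 111542
Base-7 expansion of each c_i:
  c_1 = 72864 = 1·7^0 + 0·7^1 + 3·7^2 + 2·7^3 + 2·7^4 + 4·7^5
  c_2 = 114808 = 1·7^0 + 0·7^1 + 5·7^2 + 5·7^3 + 5·7^4 + 6·7^5
  c_3 = 5525 = 2·7^0 + 5·7^1 + 0·7^2 + 2·7^3 + 2·7^4
  c_4 = 112380 = 2·7^0 + 3·7^1 + 4·7^2 + 5·7^3 + 4·7^4 + 6·7^5
  c_5 = 111542 = 4·7^0 + 2·7^1 + 1·7^2 + 3·7^3 + 4·7^4 + 6·7^5
λ_0 = (1, 1, 2, 2, 4)
λ_1 = (0, 0, 5, 3, 2)
λ_2 = (3, 5, 0, 4, 1)
λ_3 = (2, 5, 2, 5, 3)
λ_4 = (2, 5, 2, 4, 4)
λ_5 = (4, 6, 0, 6, 6)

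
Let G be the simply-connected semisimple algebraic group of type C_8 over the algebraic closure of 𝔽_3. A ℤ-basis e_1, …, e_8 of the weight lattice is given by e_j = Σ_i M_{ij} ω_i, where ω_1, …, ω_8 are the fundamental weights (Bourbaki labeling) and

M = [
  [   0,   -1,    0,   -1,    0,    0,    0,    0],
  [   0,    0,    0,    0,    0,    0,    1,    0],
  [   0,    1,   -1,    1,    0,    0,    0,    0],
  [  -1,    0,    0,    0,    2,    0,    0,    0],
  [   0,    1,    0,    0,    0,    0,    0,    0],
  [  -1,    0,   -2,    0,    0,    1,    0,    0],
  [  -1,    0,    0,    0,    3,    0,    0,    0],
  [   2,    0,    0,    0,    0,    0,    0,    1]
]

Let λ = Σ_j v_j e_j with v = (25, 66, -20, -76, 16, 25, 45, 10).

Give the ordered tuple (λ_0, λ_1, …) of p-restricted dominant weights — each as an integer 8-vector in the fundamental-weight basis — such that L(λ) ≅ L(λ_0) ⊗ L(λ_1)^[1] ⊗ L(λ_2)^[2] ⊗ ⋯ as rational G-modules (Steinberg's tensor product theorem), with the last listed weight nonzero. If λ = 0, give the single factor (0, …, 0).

Change of basis e → ω: c = M·v where v = (25, 66, -20, -76, 16, 25, 45, 10):
  c_1 = 0*25 + -1*66 + 0*-20 + -1*-76 + 0*16 + 0*25 + 0*45 + 0*10 = 10
  c_2 = 0*25 + 0*66 + 0*-20 + 0*-76 + 0*16 + 0*25 + 1*45 + 0*10 = 45
  c_3 = 0*25 + 1*66 + -1*-20 + 1*-76 + 0*16 + 0*25 + 0*45 + 0*10 = 10
  c_4 = -1*25 + 0*66 + 0*-20 + 0*-76 + 2*16 + 0*25 + 0*45 + 0*10 = 7
  c_5 = 0*25 + 1*66 + 0*-20 + 0*-76 + 0*16 + 0*25 + 0*45 + 0*10 = 66
  c_6 = -1*25 + 0*66 + -2*-20 + 0*-76 + 0*16 + 1*25 + 0*45 + 0*10 = 40
  c_7 = -1*25 + 0*66 + 0*-20 + 0*-76 + 3*16 + 0*25 + 0*45 + 0*10 = 23
  c_8 = 2*25 + 0*66 + 0*-20 + 0*-76 + 0*16 + 0*25 + 0*45 + 1*10 = 60
Base-3 expansion of each c_i:
  c_1 = 10 = 1·3^0 + 0·3^1 + 1·3^2
  c_2 = 45 = 0·3^0 + 0·3^1 + 2·3^2 + 1·3^3
  c_3 = 10 = 1·3^0 + 0·3^1 + 1·3^2
  c_4 = 7 = 1·3^0 + 2·3^1
  c_5 = 66 = 0·3^0 + 1·3^1 + 1·3^2 + 2·3^3
  c_6 = 40 = 1·3^0 + 1·3^1 + 1·3^2 + 1·3^3
  c_7 = 23 = 2·3^0 + 1·3^1 + 2·3^2
  c_8 = 60 = 0·3^0 + 2·3^1 + 0·3^2 + 2·3^3
p-restricted factor λ_0 = (1, 0, 1, 1, 0, 1, 2, 0)
p-restricted factor λ_1 = (0, 0, 0, 2, 1, 1, 1, 2)
p-restricted factor λ_2 = (1, 2, 1, 0, 1, 1, 2, 0)
p-restricted factor λ_3 = (0, 1, 0, 0, 2, 1, 0, 2)

((1, 0, 1, 1, 0, 1, 2, 0), (0, 0, 0, 2, 1, 1, 1, 2), (1, 2, 1, 0, 1, 1, 2, 0), (0, 1, 0, 0, 2, 1, 0, 2))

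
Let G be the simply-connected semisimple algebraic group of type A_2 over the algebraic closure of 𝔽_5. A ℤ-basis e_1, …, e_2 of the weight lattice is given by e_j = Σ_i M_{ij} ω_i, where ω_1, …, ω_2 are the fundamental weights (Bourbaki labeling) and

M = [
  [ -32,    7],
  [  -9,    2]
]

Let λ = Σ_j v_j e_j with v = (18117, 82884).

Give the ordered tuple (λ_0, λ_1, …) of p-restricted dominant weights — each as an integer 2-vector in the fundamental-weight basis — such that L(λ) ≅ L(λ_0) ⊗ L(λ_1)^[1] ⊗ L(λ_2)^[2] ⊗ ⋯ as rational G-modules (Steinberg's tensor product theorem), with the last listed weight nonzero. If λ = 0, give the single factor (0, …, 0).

((4, 0), (3, 3), (2, 3), (3, 1), (0, 4))

Compute c_i = Σ_j M_{ij} v_j with v = (18117, 82884):
  c_1 = -32*18117 + 7*82884 = 444
  c_2 = -9*18117 + 2*82884 = 2715
Expand coordinatewise in base 5:
  c_1 = 444 = 4·5^0 + 3·5^1 + 2·5^2 + 3·5^3
  c_2 = 2715 = 0·5^0 + 3·5^1 + 3·5^2 + 1·5^3 + 4·5^4
p-restricted factor λ_0 = (4, 0)
p-restricted factor λ_1 = (3, 3)
p-restricted factor λ_2 = (2, 3)
p-restricted factor λ_3 = (3, 1)
p-restricted factor λ_4 = (0, 4)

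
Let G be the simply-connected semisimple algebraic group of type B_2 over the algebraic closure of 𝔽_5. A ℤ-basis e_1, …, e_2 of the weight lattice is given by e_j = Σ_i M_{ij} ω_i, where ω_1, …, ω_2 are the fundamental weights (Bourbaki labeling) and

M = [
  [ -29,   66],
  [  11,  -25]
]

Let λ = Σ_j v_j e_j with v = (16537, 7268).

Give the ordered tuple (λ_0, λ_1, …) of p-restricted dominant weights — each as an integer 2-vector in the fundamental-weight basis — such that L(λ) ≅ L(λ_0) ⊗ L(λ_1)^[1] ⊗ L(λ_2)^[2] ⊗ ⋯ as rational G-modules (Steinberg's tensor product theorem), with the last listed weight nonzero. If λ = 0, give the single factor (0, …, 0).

((0, 2), (3, 1), (4, 3), (0, 1))

ω-coordinates c = M·v, v = (16537, 7268):
  c_1 = (-29)·(16537) + 66·7268 = 115
  c_2 = 11·16537 + (-25)·(7268) = 207
Expand coordinatewise in base 5:
  c_1 = 115 = 0·5^0 + 3·5^1 + 4·5^2
  c_2 = 207 = 2·5^0 + 1·5^1 + 3·5^2 + 1·5^3
p-restricted factor λ_0 = (0, 2)
p-restricted factor λ_1 = (3, 1)
p-restricted factor λ_2 = (4, 3)
p-restricted factor λ_3 = (0, 1)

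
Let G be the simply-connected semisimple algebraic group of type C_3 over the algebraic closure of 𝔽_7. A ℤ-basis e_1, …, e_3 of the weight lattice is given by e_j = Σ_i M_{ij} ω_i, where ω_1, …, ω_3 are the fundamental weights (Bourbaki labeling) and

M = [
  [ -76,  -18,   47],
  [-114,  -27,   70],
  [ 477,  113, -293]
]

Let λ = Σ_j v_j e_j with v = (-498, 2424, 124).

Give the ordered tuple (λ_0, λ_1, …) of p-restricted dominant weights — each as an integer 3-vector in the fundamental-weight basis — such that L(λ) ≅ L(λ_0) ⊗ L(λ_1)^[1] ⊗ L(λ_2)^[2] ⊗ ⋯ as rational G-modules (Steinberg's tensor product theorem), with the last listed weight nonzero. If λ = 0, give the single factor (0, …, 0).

Converting to the ω-basis (c_i = row i of M dotted with v = (-498, 2424, 124)):
  c_1 = (-76)·(-498) + (-18)·(2424) + (47)·(124) = 44
  c_2 = (-114)·(-498) + (-27)·(2424) + (70)·(124) = 4
  c_3 = (477)·(-498) + (113)·(2424) + (-293)·(124) = 34
Base-7 expansion of each c_i:
  c_1 = 44 = 2·7^0 + 6·7^1
  c_2 = 4 = 4·7^0
  c_3 = 34 = 6·7^0 + 4·7^1
p-restricted factor λ_0 = (2, 4, 6)
p-restricted factor λ_1 = (6, 0, 4)

((2, 4, 6), (6, 0, 4))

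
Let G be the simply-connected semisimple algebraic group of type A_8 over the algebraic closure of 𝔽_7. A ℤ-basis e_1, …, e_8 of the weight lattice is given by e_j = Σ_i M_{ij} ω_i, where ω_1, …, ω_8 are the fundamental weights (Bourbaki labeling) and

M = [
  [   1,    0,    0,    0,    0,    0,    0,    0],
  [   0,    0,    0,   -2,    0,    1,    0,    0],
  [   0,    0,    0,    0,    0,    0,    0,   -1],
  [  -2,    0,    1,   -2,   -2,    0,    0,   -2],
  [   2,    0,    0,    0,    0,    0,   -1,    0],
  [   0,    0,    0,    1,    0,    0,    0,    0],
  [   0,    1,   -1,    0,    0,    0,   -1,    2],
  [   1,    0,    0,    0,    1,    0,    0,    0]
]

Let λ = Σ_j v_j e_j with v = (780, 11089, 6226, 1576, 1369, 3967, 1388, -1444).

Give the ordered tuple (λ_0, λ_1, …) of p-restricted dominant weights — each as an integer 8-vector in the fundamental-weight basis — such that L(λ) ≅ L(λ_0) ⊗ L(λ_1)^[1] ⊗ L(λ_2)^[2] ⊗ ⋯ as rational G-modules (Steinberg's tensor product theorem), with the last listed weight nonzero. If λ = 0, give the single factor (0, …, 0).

((3, 3, 2, 5, 4, 1, 6, 0), (6, 4, 3, 6, 3, 1, 6, 6), (1, 2, 1, 5, 3, 4, 4, 1), (2, 2, 4, 4, 0, 4, 1, 6))

Compute c_i = Σ_j M_{ij} v_j with v = (780, 11089, 6226, 1576, 1369, 3967, 1388, -1444):
  c_1 = (1)·(780) + (0)·(11089) + (0)·(6226) + (0)·(1576) + (0)·(1369) + (0)·(3967) + (0)·(1388) + (0)·(-1444) = 780
  c_2 = (0)·(780) + (0)·(11089) + (0)·(6226) + (-2)·(1576) + (0)·(1369) + (1)·(3967) + (0)·(1388) + (0)·(-1444) = 815
  c_3 = (0)·(780) + (0)·(11089) + (0)·(6226) + (0)·(1576) + (0)·(1369) + (0)·(3967) + (0)·(1388) + (-1)·(-1444) = 1444
  c_4 = (-2)·(780) + (0)·(11089) + (1)·(6226) + (-2)·(1576) + (-2)·(1369) + (0)·(3967) + (0)·(1388) + (-2)·(-1444) = 1664
  c_5 = (2)·(780) + (0)·(11089) + (0)·(6226) + (0)·(1576) + (0)·(1369) + (0)·(3967) + (-1)·(1388) + (0)·(-1444) = 172
  c_6 = (0)·(780) + (0)·(11089) + (0)·(6226) + (1)·(1576) + (0)·(1369) + (0)·(3967) + (0)·(1388) + (0)·(-1444) = 1576
  c_7 = (0)·(780) + (1)·(11089) + (-1)·(6226) + (0)·(1576) + (0)·(1369) + (0)·(3967) + (-1)·(1388) + (2)·(-1444) = 587
  c_8 = (1)·(780) + (0)·(11089) + (0)·(6226) + (0)·(1576) + (1)·(1369) + (0)·(3967) + (0)·(1388) + (0)·(-1444) = 2149
p = 7; digits c_i = Σ_j d_{ij}·7^j, 0 ≤ d_{ij} < 7:
  c_1 = 780 = 3·7^0 + 6·7^1 + 1·7^2 + 2·7^3
  c_2 = 815 = 3·7^0 + 4·7^1 + 2·7^2 + 2·7^3
  c_3 = 1444 = 2·7^0 + 3·7^1 + 1·7^2 + 4·7^3
  c_4 = 1664 = 5·7^0 + 6·7^1 + 5·7^2 + 4·7^3
  c_5 = 172 = 4·7^0 + 3·7^1 + 3·7^2
  c_6 = 1576 = 1·7^0 + 1·7^1 + 4·7^2 + 4·7^3
  c_7 = 587 = 6·7^0 + 6·7^1 + 4·7^2 + 1·7^3
  c_8 = 2149 = 0·7^0 + 6·7^1 + 1·7^2 + 6·7^3
p-restricted factor λ_0 = (3, 3, 2, 5, 4, 1, 6, 0)
p-restricted factor λ_1 = (6, 4, 3, 6, 3, 1, 6, 6)
p-restricted factor λ_2 = (1, 2, 1, 5, 3, 4, 4, 1)
p-restricted factor λ_3 = (2, 2, 4, 4, 0, 4, 1, 6)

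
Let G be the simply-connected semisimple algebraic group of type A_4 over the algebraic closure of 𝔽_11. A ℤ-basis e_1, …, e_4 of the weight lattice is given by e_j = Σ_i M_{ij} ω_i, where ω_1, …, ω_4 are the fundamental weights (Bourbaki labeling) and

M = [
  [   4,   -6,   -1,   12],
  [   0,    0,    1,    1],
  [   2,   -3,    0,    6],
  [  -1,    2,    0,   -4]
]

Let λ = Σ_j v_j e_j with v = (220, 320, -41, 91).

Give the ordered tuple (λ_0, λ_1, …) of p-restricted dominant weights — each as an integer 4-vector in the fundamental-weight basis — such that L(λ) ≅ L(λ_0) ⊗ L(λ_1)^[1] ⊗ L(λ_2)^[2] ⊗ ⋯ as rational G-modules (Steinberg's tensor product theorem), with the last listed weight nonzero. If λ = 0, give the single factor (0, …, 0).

((5, 6, 4, 1), (8, 4, 2, 5))

Change of basis e → ω: c = M·v where v = (220, 320, -41, 91):
  c_1 = 4·220 + (-6)·(320) + (-1)·(-41) + 12·91 = 93
  c_2 = 0·220 + 0·320 + (1)·(-41) + 1·91 = 50
  c_3 = 2·220 + (-3)·(320) + (0)·(-41) + 6·91 = 26
  c_4 = (-1)·(220) + 2·320 + (0)·(-41) + (-4)·(91) = 56
p = 11; digits c_i = Σ_j d_{ij}·11^j, 0 ≤ d_{ij} < 11:
  c_1 = 93 = 5·11^0 + 8·11^1
  c_2 = 50 = 6·11^0 + 4·11^1
  c_3 = 26 = 4·11^0 + 2·11^1
  c_4 = 56 = 1·11^0 + 5·11^1
p-restricted factor λ_0 = (5, 6, 4, 1)
p-restricted factor λ_1 = (8, 4, 2, 5)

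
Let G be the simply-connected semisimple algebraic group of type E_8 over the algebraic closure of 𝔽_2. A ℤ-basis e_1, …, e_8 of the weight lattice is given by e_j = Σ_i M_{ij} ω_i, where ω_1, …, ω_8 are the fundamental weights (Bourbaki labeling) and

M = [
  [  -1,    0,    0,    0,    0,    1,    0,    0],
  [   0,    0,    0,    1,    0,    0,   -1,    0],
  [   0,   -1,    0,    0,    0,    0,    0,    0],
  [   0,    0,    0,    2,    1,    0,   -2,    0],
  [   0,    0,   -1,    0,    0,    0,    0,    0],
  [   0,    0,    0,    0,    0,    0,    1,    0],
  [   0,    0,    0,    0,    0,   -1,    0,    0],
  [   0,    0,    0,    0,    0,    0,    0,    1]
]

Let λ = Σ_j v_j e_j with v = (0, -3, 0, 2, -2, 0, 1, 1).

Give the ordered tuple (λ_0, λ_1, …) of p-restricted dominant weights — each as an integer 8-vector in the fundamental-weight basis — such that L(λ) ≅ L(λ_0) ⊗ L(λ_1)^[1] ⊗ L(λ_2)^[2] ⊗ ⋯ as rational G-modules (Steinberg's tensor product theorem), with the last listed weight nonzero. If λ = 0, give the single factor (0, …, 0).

Change of basis e → ω: c = M·v where v = (0, -3, 0, 2, -2, 0, 1, 1):
  c_1 = (-1)·(0) + (0)·(-3) + (0)·(0) + (0)·(2) + (0)·(-2) + (1)·(0) + (0)·(1) + (0)·(1) = 0
  c_2 = (0)·(0) + (0)·(-3) + (0)·(0) + (1)·(2) + (0)·(-2) + (0)·(0) + (-1)·(1) + (0)·(1) = 1
  c_3 = (0)·(0) + (-1)·(-3) + (0)·(0) + (0)·(2) + (0)·(-2) + (0)·(0) + (0)·(1) + (0)·(1) = 3
  c_4 = (0)·(0) + (0)·(-3) + (0)·(0) + (2)·(2) + (1)·(-2) + (0)·(0) + (-2)·(1) + (0)·(1) = 0
  c_5 = (0)·(0) + (0)·(-3) + (-1)·(0) + (0)·(2) + (0)·(-2) + (0)·(0) + (0)·(1) + (0)·(1) = 0
  c_6 = (0)·(0) + (0)·(-3) + (0)·(0) + (0)·(2) + (0)·(-2) + (0)·(0) + (1)·(1) + (0)·(1) = 1
  c_7 = (0)·(0) + (0)·(-3) + (0)·(0) + (0)·(2) + (0)·(-2) + (-1)·(0) + (0)·(1) + (0)·(1) = 0
  c_8 = (0)·(0) + (0)·(-3) + (0)·(0) + (0)·(2) + (0)·(-2) + (0)·(0) + (0)·(1) + (1)·(1) = 1
p = 2; digits c_i = Σ_j d_{ij}·2^j, 0 ≤ d_{ij} < 2:
  c_1 = 0
  c_2 = 1 = 1·2^0
  c_3 = 3 = 1·2^0 + 1·2^1
  c_4 = 0
  c_5 = 0
  c_6 = 1 = 1·2^0
  c_7 = 0
  c_8 = 1 = 1·2^0
λ_0 = (0, 1, 1, 0, 0, 1, 0, 1)
λ_1 = (0, 0, 1, 0, 0, 0, 0, 0)

((0, 1, 1, 0, 0, 1, 0, 1), (0, 0, 1, 0, 0, 0, 0, 0))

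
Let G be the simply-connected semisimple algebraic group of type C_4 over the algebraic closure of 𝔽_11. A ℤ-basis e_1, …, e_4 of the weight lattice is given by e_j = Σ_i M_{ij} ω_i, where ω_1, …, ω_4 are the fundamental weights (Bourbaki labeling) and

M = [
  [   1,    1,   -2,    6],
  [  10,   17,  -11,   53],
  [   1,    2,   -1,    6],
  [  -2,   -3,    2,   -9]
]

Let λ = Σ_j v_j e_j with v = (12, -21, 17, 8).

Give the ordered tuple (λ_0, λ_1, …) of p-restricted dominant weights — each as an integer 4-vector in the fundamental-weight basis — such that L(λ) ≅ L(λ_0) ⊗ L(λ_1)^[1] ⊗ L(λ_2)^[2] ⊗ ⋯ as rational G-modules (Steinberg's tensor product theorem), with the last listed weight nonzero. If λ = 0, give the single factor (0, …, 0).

ω-coordinates c = M·v, v = (12, -21, 17, 8):
  c_1 = (1)·(12) + (1)·(-21) + (-2)·(17) + (6)·(8) = 5
  c_2 = (10)·(12) + (17)·(-21) + (-11)·(17) + (53)·(8) = 0
  c_3 = (1)·(12) + (2)·(-21) + (-1)·(17) + (6)·(8) = 1
  c_4 = (-2)·(12) + (-3)·(-21) + (2)·(17) + (-9)·(8) = 1
Writing each c_i in base p = 11:
  c_1 = 5 = 5·11^0
  c_2 = 0
  c_3 = 1 = 1·11^0
  c_4 = 1 = 1·11^0
p-restricted factor λ_0 = (5, 0, 1, 1)

((5, 0, 1, 1),)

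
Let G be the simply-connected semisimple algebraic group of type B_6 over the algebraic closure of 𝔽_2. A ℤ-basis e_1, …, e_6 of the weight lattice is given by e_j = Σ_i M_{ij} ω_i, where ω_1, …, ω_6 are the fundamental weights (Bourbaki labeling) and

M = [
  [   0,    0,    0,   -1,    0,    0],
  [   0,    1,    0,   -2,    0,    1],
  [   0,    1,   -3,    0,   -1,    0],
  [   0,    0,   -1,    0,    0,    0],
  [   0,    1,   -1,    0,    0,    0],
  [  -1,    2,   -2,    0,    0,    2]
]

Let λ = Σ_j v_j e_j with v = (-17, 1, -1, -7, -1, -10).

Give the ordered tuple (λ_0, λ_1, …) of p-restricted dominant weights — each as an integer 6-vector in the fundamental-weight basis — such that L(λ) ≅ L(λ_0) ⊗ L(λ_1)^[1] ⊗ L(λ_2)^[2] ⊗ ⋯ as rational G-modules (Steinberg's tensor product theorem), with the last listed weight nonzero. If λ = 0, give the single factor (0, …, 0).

ω-coordinates c = M·v, v = (-17, 1, -1, -7, -1, -10):
  c_1 = 0*-17 + 0*1 + 0*-1 + -1*-7 + 0*-1 + 0*-10 = 7
  c_2 = 0*-17 + 1*1 + 0*-1 + -2*-7 + 0*-1 + 1*-10 = 5
  c_3 = 0*-17 + 1*1 + -3*-1 + 0*-7 + -1*-1 + 0*-10 = 5
  c_4 = 0*-17 + 0*1 + -1*-1 + 0*-7 + 0*-1 + 0*-10 = 1
  c_5 = 0*-17 + 1*1 + -1*-1 + 0*-7 + 0*-1 + 0*-10 = 2
  c_6 = -1*-17 + 2*1 + -2*-1 + 0*-7 + 0*-1 + 2*-10 = 1
Expand coordinatewise in base 2:
  c_1 = 7 = 1·2^0 + 1·2^1 + 1·2^2
  c_2 = 5 = 1·2^0 + 0·2^1 + 1·2^2
  c_3 = 5 = 1·2^0 + 0·2^1 + 1·2^2
  c_4 = 1 = 1·2^0
  c_5 = 2 = 0·2^0 + 1·2^1
  c_6 = 1 = 1·2^0
λ_0 = (1, 1, 1, 1, 0, 1)
λ_1 = (1, 0, 0, 0, 1, 0)
λ_2 = (1, 1, 1, 0, 0, 0)

((1, 1, 1, 1, 0, 1), (1, 0, 0, 0, 1, 0), (1, 1, 1, 0, 0, 0))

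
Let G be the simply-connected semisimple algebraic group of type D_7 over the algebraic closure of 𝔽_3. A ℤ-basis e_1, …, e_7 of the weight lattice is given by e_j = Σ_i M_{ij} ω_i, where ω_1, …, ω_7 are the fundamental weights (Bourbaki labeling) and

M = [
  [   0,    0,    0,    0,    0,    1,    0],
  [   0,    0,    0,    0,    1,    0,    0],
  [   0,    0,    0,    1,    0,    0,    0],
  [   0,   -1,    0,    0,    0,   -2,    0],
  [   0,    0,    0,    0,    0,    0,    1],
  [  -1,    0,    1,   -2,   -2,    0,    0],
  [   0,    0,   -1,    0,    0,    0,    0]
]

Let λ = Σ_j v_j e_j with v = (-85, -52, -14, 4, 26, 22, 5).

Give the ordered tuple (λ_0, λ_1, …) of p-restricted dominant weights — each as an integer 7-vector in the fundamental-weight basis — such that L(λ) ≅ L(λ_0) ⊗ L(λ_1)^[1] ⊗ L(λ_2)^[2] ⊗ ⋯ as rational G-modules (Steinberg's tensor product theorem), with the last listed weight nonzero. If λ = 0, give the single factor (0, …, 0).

Converting to the ω-basis (c_i = row i of M dotted with v = (-85, -52, -14, 4, 26, 22, 5)):
  c_1 = (0)·(-85) + (0)·(-52) + (0)·(-14) + (0)·(4) + (0)·(26) + (1)·(22) + (0)·(5) = 22
  c_2 = (0)·(-85) + (0)·(-52) + (0)·(-14) + (0)·(4) + (1)·(26) + (0)·(22) + (0)·(5) = 26
  c_3 = (0)·(-85) + (0)·(-52) + (0)·(-14) + (1)·(4) + (0)·(26) + (0)·(22) + (0)·(5) = 4
  c_4 = (0)·(-85) + (-1)·(-52) + (0)·(-14) + (0)·(4) + (0)·(26) + (-2)·(22) + (0)·(5) = 8
  c_5 = (0)·(-85) + (0)·(-52) + (0)·(-14) + (0)·(4) + (0)·(26) + (0)·(22) + (1)·(5) = 5
  c_6 = (-1)·(-85) + (0)·(-52) + (1)·(-14) + (-2)·(4) + (-2)·(26) + (0)·(22) + (0)·(5) = 11
  c_7 = (0)·(-85) + (0)·(-52) + (-1)·(-14) + (0)·(4) + (0)·(26) + (0)·(22) + (0)·(5) = 14
Writing each c_i in base p = 3:
  c_1 = 22 = 1·3^0 + 1·3^1 + 2·3^2
  c_2 = 26 = 2·3^0 + 2·3^1 + 2·3^2
  c_3 = 4 = 1·3^0 + 1·3^1
  c_4 = 8 = 2·3^0 + 2·3^1
  c_5 = 5 = 2·3^0 + 1·3^1
  c_6 = 11 = 2·3^0 + 0·3^1 + 1·3^2
  c_7 = 14 = 2·3^0 + 1·3^1 + 1·3^2
λ_0 = (1, 2, 1, 2, 2, 2, 2)
λ_1 = (1, 2, 1, 2, 1, 0, 1)
λ_2 = (2, 2, 0, 0, 0, 1, 1)

((1, 2, 1, 2, 2, 2, 2), (1, 2, 1, 2, 1, 0, 1), (2, 2, 0, 0, 0, 1, 1))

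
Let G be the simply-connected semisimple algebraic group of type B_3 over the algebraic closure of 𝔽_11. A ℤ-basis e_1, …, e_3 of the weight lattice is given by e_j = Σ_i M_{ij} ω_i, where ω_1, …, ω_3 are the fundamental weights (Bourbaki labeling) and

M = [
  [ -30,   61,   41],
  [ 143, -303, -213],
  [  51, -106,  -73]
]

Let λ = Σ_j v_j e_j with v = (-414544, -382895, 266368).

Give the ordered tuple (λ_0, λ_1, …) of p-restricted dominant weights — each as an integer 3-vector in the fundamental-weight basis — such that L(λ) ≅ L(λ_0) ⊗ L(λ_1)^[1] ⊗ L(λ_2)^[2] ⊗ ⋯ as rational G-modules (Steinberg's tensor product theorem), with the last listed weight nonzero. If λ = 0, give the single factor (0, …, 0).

((10, 8, 9), (7, 3, 1), (6, 8, 2))

ω-coordinates c = M·v, v = (-414544, -382895, 266368):
  c_1 = (-30)·(-414544) + (61)·(-382895) + (41)·(266368) = 813
  c_2 = (143)·(-414544) + (-303)·(-382895) + (-213)·(266368) = 1009
  c_3 = (51)·(-414544) + (-106)·(-382895) + (-73)·(266368) = 262
Writing each c_i in base p = 11:
  c_1 = 813 = 10·11^0 + 7·11^1 + 6·11^2
  c_2 = 1009 = 8·11^0 + 3·11^1 + 8·11^2
  c_3 = 262 = 9·11^0 + 1·11^1 + 2·11^2
λ_0 = (10, 8, 9)
λ_1 = (7, 3, 1)
λ_2 = (6, 8, 2)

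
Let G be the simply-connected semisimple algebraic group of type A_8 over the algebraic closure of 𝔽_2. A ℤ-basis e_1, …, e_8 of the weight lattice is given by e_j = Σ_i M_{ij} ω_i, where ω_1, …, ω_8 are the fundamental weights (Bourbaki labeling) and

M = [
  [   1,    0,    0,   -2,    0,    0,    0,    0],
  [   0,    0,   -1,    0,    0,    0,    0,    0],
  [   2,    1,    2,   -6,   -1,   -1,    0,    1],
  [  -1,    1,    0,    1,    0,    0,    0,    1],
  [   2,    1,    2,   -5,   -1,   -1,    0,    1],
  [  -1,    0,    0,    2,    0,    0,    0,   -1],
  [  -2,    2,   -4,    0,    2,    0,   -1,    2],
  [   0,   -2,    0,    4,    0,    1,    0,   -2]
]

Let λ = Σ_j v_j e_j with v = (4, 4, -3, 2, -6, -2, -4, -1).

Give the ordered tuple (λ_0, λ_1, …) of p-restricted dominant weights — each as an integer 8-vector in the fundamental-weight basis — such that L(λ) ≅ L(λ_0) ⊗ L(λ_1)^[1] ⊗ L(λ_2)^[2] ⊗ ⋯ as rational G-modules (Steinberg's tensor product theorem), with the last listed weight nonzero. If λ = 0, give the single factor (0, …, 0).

((0, 1, 1, 1, 1, 1, 0, 0), (0, 1, 0, 0, 1, 0, 1, 0))

Compute c_i = Σ_j M_{ij} v_j with v = (4, 4, -3, 2, -6, -2, -4, -1):
  c_1 = 1*4 + 0*4 + 0*-3 + -2*2 + 0*-6 + 0*-2 + 0*-4 + 0*-1 = 0
  c_2 = 0*4 + 0*4 + -1*-3 + 0*2 + 0*-6 + 0*-2 + 0*-4 + 0*-1 = 3
  c_3 = 2*4 + 1*4 + 2*-3 + -6*2 + -1*-6 + -1*-2 + 0*-4 + 1*-1 = 1
  c_4 = -1*4 + 1*4 + 0*-3 + 1*2 + 0*-6 + 0*-2 + 0*-4 + 1*-1 = 1
  c_5 = 2*4 + 1*4 + 2*-3 + -5*2 + -1*-6 + -1*-2 + 0*-4 + 1*-1 = 3
  c_6 = -1*4 + 0*4 + 0*-3 + 2*2 + 0*-6 + 0*-2 + 0*-4 + -1*-1 = 1
  c_7 = -2*4 + 2*4 + -4*-3 + 0*2 + 2*-6 + 0*-2 + -1*-4 + 2*-1 = 2
  c_8 = 0*4 + -2*4 + 0*-3 + 4*2 + 0*-6 + 1*-2 + 0*-4 + -2*-1 = 0
Expand coordinatewise in base 2:
  c_1 = 0
  c_2 = 3 = 1·2^0 + 1·2^1
  c_3 = 1 = 1·2^0
  c_4 = 1 = 1·2^0
  c_5 = 3 = 1·2^0 + 1·2^1
  c_6 = 1 = 1·2^0
  c_7 = 2 = 0·2^0 + 1·2^1
  c_8 = 0
Factor λ_0 = (0, 1, 1, 1, 1, 1, 0, 0)
Factor λ_1 = (0, 1, 0, 0, 1, 0, 1, 0)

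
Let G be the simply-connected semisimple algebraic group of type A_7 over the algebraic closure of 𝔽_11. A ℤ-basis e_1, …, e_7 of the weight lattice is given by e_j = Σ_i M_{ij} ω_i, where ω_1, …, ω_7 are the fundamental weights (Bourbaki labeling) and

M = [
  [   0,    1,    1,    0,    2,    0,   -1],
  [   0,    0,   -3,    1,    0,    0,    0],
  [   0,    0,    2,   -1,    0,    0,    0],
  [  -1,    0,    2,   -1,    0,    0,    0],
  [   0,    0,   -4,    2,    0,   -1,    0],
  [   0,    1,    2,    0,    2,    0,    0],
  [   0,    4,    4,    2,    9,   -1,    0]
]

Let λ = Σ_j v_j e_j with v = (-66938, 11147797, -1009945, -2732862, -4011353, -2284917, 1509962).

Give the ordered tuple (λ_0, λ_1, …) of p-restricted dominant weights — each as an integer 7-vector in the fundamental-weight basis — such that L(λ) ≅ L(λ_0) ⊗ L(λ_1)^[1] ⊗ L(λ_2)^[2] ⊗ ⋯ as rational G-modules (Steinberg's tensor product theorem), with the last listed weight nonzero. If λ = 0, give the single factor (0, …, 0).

((8, 6, 7, 10, 5, 9, 3), (5, 3, 3, 5, 10, 9, 9), (7, 1, 7, 10, 3, 3, 10), (3, 3, 7, 2, 7, 5, 6), (8, 9, 4, 9, 3, 9, 9), (3, 1, 4, 4, 5, 6, 7))

Compute c_i = Σ_j M_{ij} v_j with v = (-66938, 11147797, -1009945, -2732862, -4011353, -2284917, 1509962):
  c_1 = 0*-66938 + 1*11147797 + 1*-1009945 + 0*-2732862 + 2*-4011353 + 0*-2284917 + -1*1509962 = 605184
  c_2 = 0*-66938 + 0*11147797 + -3*-1009945 + 1*-2732862 + 0*-4011353 + 0*-2284917 + 0*1509962 = 296973
  c_3 = 0*-66938 + 0*11147797 + 2*-1009945 + -1*-2732862 + 0*-4011353 + 0*-2284917 + 0*1509962 = 712972
  c_4 = -1*-66938 + 0*11147797 + 2*-1009945 + -1*-2732862 + 0*-4011353 + 0*-2284917 + 0*1509962 = 779910
  c_5 = 0*-66938 + 0*11147797 + -4*-1009945 + 2*-2732862 + 0*-4011353 + -1*-2284917 + 0*1509962 = 858973
  c_6 = 0*-66938 + 1*11147797 + 2*-1009945 + 0*-2732862 + 2*-4011353 + 0*-2284917 + 0*1509962 = 1105201
  c_7 = 0*-66938 + 4*11147797 + 4*-1009945 + 2*-2732862 + 9*-4011353 + -1*-2284917 + 0*1509962 = 1268424
Expand coordinatewise in base 11:
  c_1 = 605184 = 8·11^0 + 5·11^1 + 7·11^2 + 3·11^3 + 8·11^4 + 3·11^5
  c_2 = 296973 = 6·11^0 + 3·11^1 + 1·11^2 + 3·11^3 + 9·11^4 + 1·11^5
  c_3 = 712972 = 7·11^0 + 3·11^1 + 7·11^2 + 7·11^3 + 4·11^4 + 4·11^5
  c_4 = 779910 = 10·11^0 + 5·11^1 + 10·11^2 + 2·11^3 + 9·11^4 + 4·11^5
  c_5 = 858973 = 5·11^0 + 10·11^1 + 3·11^2 + 7·11^3 + 3·11^4 + 5·11^5
  c_6 = 1105201 = 9·11^0 + 9·11^1 + 3·11^2 + 5·11^3 + 9·11^4 + 6·11^5
  c_7 = 1268424 = 3·11^0 + 9·11^1 + 10·11^2 + 6·11^3 + 9·11^4 + 7·11^5
Factor λ_0 = (8, 6, 7, 10, 5, 9, 3)
Factor λ_1 = (5, 3, 3, 5, 10, 9, 9)
Factor λ_2 = (7, 1, 7, 10, 3, 3, 10)
Factor λ_3 = (3, 3, 7, 2, 7, 5, 6)
Factor λ_4 = (8, 9, 4, 9, 3, 9, 9)
Factor λ_5 = (3, 1, 4, 4, 5, 6, 7)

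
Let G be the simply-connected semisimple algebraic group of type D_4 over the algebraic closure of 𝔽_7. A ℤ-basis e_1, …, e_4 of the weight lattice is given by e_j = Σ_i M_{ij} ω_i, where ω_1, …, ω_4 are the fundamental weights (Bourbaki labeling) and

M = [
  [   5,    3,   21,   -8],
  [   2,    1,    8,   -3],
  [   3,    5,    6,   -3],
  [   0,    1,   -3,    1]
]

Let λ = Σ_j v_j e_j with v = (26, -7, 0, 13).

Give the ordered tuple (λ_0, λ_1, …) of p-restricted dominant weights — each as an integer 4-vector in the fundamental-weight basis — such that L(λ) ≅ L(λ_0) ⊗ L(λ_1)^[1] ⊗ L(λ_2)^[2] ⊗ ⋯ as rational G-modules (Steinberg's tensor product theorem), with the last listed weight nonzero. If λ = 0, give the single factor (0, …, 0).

((5, 6, 4, 6),)

Converting to the ω-basis (c_i = row i of M dotted with v = (26, -7, 0, 13)):
  c_1 = (5)·(26) + (3)·(-7) + (21)·(0) + (-8)·(13) = 5
  c_2 = (2)·(26) + (1)·(-7) + (8)·(0) + (-3)·(13) = 6
  c_3 = (3)·(26) + (5)·(-7) + (6)·(0) + (-3)·(13) = 4
  c_4 = (0)·(26) + (1)·(-7) + (-3)·(0) + (1)·(13) = 6
Expand coordinatewise in base 7:
  c_1 = 5 = 5·7^0
  c_2 = 6 = 6·7^0
  c_3 = 4 = 4·7^0
  c_4 = 6 = 6·7^0
Factor λ_0 = (5, 6, 4, 6)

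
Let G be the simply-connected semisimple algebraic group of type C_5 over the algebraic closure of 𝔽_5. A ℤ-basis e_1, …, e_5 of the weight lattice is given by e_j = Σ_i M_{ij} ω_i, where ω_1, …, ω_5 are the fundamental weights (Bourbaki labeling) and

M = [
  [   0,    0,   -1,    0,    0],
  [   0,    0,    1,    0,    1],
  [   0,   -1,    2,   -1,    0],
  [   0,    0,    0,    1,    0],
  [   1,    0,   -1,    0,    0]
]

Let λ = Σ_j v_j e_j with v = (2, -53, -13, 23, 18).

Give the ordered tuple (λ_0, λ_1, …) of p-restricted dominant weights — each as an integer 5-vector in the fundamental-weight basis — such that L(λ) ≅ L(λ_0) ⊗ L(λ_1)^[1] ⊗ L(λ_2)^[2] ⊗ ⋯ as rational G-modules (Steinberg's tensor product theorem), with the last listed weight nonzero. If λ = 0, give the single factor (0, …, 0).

((3, 0, 4, 3, 0), (2, 1, 0, 4, 3))

In the fundamental-weight basis, λ has coordinates c = M·v (v = (2, -53, -13, 23, 18)):
  c_1 = 0*2 + 0*-53 + -1*-13 + 0*23 + 0*18 = 13
  c_2 = 0*2 + 0*-53 + 1*-13 + 0*23 + 1*18 = 5
  c_3 = 0*2 + -1*-53 + 2*-13 + -1*23 + 0*18 = 4
  c_4 = 0*2 + 0*-53 + 0*-13 + 1*23 + 0*18 = 23
  c_5 = 1*2 + 0*-53 + -1*-13 + 0*23 + 0*18 = 15
Writing each c_i in base p = 5:
  c_1 = 13 = 3·5^0 + 2·5^1
  c_2 = 5 = 0·5^0 + 1·5^1
  c_3 = 4 = 4·5^0
  c_4 = 23 = 3·5^0 + 4·5^1
  c_5 = 15 = 0·5^0 + 3·5^1
λ_0 = (3, 0, 4, 3, 0)
λ_1 = (2, 1, 0, 4, 3)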